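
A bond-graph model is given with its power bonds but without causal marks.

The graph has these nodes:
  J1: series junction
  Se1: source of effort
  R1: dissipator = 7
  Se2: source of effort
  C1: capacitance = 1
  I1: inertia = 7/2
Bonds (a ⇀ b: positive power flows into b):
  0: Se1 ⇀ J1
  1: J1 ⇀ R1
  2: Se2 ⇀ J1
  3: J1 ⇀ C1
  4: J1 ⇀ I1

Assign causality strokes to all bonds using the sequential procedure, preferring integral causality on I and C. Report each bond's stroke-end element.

b0 →J1  (Se1: effort source, stroke at far end)
b2 →J1  (Se2: effort source, stroke at far end)
b3 →J1  (prefer integral on C1)
b4 →I1  (I1 integral (f out))
b1 →J1  (1-jn J1 has f-setter on 4)

bond 0 stroke→J1
bond 1 stroke→J1
bond 2 stroke→J1
bond 3 stroke→J1
bond 4 stroke→I1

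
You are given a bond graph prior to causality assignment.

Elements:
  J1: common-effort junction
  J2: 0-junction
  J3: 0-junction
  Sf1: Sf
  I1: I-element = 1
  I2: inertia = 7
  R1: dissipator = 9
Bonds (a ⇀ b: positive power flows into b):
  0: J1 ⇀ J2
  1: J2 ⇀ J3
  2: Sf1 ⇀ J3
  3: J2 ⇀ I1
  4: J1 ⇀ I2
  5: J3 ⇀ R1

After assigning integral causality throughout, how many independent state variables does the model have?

β2 stroke at Sf1  (Sf1: flow source, stroke at near end)
β3 stroke at I1  (I1: I, integral causality)
β4 stroke at I2  (I2 outputs flow p/I2)
β0 stroke at J1  (only one effort-in slot at J1)
β1 stroke at J2  (J2: last free bond brings effort in)
β5 stroke at J3  (J3: last free bond brings effort in)

2  (I1, I2 all integral)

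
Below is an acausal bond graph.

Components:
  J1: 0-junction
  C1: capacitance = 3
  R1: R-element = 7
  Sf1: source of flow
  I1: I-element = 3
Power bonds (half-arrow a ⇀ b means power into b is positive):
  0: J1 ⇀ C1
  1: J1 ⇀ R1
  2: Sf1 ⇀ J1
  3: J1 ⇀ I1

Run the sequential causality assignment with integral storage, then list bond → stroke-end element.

β2 stroke at Sf1  (Sf1 fixes flow; stroke at Sf1)
β0 stroke at J1  (C1: C, integral causality)
β1 stroke at R1  (J1 effort already set via bond 0)
β3 stroke at I1  (J1: bond 0 brought effort, rest push out)

β0 stroke→J1
β1 stroke→R1
β2 stroke→Sf1
β3 stroke→I1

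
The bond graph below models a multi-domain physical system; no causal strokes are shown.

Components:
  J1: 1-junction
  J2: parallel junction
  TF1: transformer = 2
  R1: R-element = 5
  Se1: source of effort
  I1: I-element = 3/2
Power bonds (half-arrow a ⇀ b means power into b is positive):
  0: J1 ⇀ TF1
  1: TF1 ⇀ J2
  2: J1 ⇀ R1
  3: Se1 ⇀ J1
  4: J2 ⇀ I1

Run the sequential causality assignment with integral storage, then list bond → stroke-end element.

β0 |TF1
β1 |J2
β2 |J1
β3 |J1
β4 |I1

b3 |J1  (Se1: effort source, stroke at far end)
b4 |I1  (prefer integral on I1)
b1 |J2  (only one effort-in slot at J2)
b0 |TF1  (TF1: transformer flips bond 1)
b2 |J1  (J1 flow already set via bond 0)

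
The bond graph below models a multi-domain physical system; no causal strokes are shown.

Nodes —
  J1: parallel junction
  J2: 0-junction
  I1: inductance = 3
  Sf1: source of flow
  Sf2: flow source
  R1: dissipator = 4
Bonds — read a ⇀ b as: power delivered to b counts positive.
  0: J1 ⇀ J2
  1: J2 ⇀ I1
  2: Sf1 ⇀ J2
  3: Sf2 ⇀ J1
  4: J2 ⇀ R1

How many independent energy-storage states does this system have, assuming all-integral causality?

1  (I1 all integral)

β2 stroke→Sf1  (Sf1 fixes flow; stroke at Sf1)
β3 stroke→Sf2  (Sf2 (Sf) sets flow on bond)
β0 stroke→J1  (J1: last free bond brings effort in)
β1 stroke→I1  (I1: I, integral causality)
β4 stroke→J2  (J2 needs exactly one e-in)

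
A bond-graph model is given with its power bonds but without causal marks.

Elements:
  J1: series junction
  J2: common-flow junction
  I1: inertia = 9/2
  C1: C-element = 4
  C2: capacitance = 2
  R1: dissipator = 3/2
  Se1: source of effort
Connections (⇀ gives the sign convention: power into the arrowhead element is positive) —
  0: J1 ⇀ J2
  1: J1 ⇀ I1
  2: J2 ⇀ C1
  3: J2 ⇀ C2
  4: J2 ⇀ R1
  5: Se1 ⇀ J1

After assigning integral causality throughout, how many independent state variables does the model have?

3  (C1, C2, I1 all integral)

bond 5 stroke at J1  (Se1: effort source, stroke at far end)
bond 1 stroke at I1  (I1 integral (f out))
bond 0 stroke at J1  (common-f at J1 fixed by 1)
bond 2 stroke at J2  (J2 flow already set via bond 0)
bond 3 stroke at J2  (J2 flow already set via bond 0)
bond 4 stroke at J2  (J2: bond 0 brought flow, rest push out)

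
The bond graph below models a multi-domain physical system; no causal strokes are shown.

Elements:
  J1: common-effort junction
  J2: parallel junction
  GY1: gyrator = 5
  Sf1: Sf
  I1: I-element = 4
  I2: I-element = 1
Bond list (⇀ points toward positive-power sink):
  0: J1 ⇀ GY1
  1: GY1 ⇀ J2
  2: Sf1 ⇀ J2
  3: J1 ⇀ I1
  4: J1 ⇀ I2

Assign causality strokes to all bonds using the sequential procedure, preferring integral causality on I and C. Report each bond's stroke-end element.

bond 0 |J1
bond 1 |J2
bond 2 |Sf1
bond 3 |I1
bond 4 |I2

β2 stroke at Sf1  (source Sf1 imposes f)
β1 stroke at J2  (J2 needs exactly one e-in)
β0 stroke at J1  (through GY1, causality inverts; strokes same side of GY1)
β3 stroke at I1  (J1 effort already set via bond 0)
β4 stroke at I2  (J1: bond 0 brought effort, rest push out)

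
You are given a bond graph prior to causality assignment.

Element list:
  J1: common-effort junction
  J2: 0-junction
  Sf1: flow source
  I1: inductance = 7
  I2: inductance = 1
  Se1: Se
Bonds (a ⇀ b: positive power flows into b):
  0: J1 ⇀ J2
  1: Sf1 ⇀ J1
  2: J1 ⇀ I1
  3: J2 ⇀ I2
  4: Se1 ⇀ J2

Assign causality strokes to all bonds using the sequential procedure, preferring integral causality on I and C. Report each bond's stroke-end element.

b0 stroke at J1
b1 stroke at Sf1
b2 stroke at I1
b3 stroke at I2
b4 stroke at J2

β1 stroke→Sf1  (Sf1 fixes flow; stroke at Sf1)
β4 stroke→J2  (Se1 fixes effort; stroke away)
β0 stroke→J1  (common-e at J2 fixed by 4)
β3 stroke→I2  (J2 effort already set via bond 4)
β2 stroke→I1  (0-jn J1 has e-setter on 0)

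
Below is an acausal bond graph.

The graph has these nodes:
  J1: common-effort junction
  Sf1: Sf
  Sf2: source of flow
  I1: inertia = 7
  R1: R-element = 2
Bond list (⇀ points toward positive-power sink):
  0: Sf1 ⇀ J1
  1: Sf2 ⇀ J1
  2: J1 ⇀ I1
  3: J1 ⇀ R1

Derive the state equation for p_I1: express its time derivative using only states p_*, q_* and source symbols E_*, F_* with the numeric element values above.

dp_I1/dt = 2*F_Sf1 + 2*F_Sf2 - 2*p_I1/7

#0 →Sf1  (Sf1 fixes flow; stroke at Sf1)
#1 →Sf2  (Sf2 (Sf) sets flow on bond)
#2 →I1  (I1: I, integral causality)
#3 →J1  (J1: last free bond brings effort in)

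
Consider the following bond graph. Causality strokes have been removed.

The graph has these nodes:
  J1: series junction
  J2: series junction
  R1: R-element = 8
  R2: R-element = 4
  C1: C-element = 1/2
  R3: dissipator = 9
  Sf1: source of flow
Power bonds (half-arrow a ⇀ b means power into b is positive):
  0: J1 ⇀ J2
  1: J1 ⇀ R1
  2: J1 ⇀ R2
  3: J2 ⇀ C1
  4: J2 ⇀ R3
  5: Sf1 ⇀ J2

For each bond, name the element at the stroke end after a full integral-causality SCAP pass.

β5 stroke→Sf1  (Sf1 (Sf) sets flow on bond)
β0 stroke→J2  (J2 flow already set via bond 5)
β3 stroke→J2  (common-f at J2 fixed by 5)
β4 stroke→J2  (J2: bond 5 brought flow, rest push out)
β1 stroke→J1  (common-f at J1 fixed by 0)
β2 stroke→J1  (J1 flow already set via bond 0)

β0 →J2
β1 →J1
β2 →J1
β3 →J2
β4 →J2
β5 →Sf1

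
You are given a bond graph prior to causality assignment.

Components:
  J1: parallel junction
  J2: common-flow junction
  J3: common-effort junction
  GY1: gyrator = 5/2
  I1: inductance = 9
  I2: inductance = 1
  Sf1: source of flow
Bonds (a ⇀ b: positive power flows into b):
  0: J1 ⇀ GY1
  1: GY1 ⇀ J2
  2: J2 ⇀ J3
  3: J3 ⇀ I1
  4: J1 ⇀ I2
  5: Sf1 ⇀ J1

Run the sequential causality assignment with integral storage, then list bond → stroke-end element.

b5 →Sf1  (source Sf1 imposes f)
b3 →I1  (I1: I, integral causality)
b2 →J3  (only one effort-in slot at J3)
b1 →J2  (J2 flow already set via bond 2)
b0 →J1  (GY1: gyrator matches bond 1)
b4 →I2  (J1 effort already set via bond 0)

bond 0 stroke at J1
bond 1 stroke at J2
bond 2 stroke at J3
bond 3 stroke at I1
bond 4 stroke at I2
bond 5 stroke at Sf1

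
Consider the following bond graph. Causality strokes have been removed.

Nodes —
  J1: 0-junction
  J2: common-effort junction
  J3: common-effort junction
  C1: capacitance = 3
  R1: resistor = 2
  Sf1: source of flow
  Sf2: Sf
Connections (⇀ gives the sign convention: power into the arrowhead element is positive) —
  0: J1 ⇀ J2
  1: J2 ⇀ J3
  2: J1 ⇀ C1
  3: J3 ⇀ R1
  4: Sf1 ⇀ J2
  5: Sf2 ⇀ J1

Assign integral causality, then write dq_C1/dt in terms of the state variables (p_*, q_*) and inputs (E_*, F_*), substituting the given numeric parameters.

dq_C1/dt = F_Sf1 + F_Sf2 - q_C1/6

β4 stroke at Sf1  (source Sf1 imposes f)
β5 stroke at Sf2  (source Sf2 imposes f)
β2 stroke at J1  (prefer integral on C1)
β0 stroke at J2  (J1 effort already set via bond 2)
β1 stroke at J3  (J2: bond 0 brought effort, rest push out)
β3 stroke at R1  (common-e at J3 fixed by 1)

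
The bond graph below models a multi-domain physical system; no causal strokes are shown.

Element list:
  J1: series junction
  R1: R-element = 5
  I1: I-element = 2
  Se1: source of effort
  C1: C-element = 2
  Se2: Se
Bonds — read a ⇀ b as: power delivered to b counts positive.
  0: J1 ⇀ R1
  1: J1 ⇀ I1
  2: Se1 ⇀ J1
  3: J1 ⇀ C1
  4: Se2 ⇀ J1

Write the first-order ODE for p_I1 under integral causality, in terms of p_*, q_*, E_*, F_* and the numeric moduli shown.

dp_I1/dt = E_Se1 + E_Se2 - 5*p_I1/2 - q_C1/2

b2 →J1  (source Se1 imposes e)
b4 →J1  (Se2 (Se) sets effort on bond)
b1 →I1  (I1 outputs flow p/I1)
b0 →J1  (J1: bond 1 brought flow, rest push out)
b3 →J1  (J1 flow already set via bond 1)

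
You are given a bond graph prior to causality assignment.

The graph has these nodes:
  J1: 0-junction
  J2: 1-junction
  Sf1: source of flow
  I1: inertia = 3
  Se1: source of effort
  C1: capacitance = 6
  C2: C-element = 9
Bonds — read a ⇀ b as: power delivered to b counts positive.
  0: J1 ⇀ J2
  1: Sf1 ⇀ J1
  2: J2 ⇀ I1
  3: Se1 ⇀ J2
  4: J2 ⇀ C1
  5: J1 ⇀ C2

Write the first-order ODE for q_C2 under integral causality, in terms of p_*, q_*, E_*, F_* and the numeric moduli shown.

bond 1 stroke at Sf1  (source Sf1 imposes f)
bond 3 stroke at J2  (source Se1 imposes e)
bond 2 stroke at I1  (I1: I, integral causality)
bond 0 stroke at J2  (common-f at J2 fixed by 2)
bond 4 stroke at J2  (1-jn J2 has f-setter on 2)
bond 5 stroke at J1  (closing 0-jn rule on J1)

dq_C2/dt = F_Sf1 - p_I1/3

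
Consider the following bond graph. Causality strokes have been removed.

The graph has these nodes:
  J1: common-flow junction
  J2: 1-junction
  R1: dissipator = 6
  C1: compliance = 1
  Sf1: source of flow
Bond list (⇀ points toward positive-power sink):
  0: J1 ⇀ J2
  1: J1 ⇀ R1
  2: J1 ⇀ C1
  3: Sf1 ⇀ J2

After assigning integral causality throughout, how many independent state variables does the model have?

1  (C1 all integral)

bond 3 stroke at Sf1  (source Sf1 imposes f)
bond 0 stroke at J2  (J2: bond 3 brought flow, rest push out)
bond 1 stroke at J1  (1-jn J1 has f-setter on 0)
bond 2 stroke at J1  (J1: bond 0 brought flow, rest push out)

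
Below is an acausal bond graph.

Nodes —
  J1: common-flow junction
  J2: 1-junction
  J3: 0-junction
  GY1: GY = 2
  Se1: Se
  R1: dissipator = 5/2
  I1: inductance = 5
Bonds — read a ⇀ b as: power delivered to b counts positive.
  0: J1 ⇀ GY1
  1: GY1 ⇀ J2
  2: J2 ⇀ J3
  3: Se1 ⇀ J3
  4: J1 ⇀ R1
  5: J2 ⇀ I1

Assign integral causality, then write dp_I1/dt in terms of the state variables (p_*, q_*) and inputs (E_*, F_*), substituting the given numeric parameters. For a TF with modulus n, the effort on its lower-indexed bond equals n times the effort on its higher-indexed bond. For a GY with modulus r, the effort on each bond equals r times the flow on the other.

bond 3 stroke→J3  (source Se1 imposes e)
bond 2 stroke→J2  (J3 effort already set via bond 3)
bond 5 stroke→I1  (I1 integral (f out))
bond 1 stroke→J2  (J2: bond 5 brought flow, rest push out)
bond 0 stroke→J1  (GY1 both-in/both-out from 1)
bond 4 stroke→R1  (J1 needs exactly one f-in)

dp_I1/dt = -E_Se1 - 8*p_I1/25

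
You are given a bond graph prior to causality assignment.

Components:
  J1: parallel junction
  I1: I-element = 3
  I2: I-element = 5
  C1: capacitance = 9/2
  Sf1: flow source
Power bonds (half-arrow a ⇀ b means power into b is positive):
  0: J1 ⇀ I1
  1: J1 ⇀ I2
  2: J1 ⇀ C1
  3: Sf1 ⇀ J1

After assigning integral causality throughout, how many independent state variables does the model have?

β3 →Sf1  (source Sf1 imposes f)
β0 →I1  (I1 outputs flow p/I1)
β1 →I2  (I2: I, integral causality)
β2 →J1  (only one effort-in slot at J1)

3  (C1, I1, I2 all integral)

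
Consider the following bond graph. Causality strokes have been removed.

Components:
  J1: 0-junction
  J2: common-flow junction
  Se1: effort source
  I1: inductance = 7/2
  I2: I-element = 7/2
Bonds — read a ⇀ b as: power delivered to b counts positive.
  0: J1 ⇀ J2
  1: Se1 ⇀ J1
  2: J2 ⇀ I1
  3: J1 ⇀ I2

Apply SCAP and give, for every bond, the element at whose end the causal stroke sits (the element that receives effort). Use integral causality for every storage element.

b1 stroke at J1  (Se1 (Se) sets effort on bond)
b0 stroke at J2  (J1: bond 1 brought effort, rest push out)
b3 stroke at I2  (J1: bond 1 brought effort, rest push out)
b2 stroke at I1  (J2 needs exactly one f-in)

bond 0 stroke at J2
bond 1 stroke at J1
bond 2 stroke at I1
bond 3 stroke at I2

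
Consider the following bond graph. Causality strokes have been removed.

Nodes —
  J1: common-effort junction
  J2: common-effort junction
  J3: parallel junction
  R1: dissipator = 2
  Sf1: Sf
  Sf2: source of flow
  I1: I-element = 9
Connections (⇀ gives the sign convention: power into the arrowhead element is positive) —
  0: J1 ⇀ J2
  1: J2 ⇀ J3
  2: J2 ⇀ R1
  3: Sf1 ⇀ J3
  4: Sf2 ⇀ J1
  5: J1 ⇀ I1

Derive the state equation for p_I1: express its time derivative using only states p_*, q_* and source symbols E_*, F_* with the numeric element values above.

b3 stroke→Sf1  (Sf1 fixes flow; stroke at Sf1)
b4 stroke→Sf2  (Sf2 fixes flow; stroke at Sf2)
b1 stroke→J3  (closing 0-jn rule on J3)
b5 stroke→I1  (I1 integral (f out))
b0 stroke→J1  (only one effort-in slot at J1)
b2 stroke→J2  (only one effort-in slot at J2)

dp_I1/dt = 2*F_Sf1 + 2*F_Sf2 - 2*p_I1/9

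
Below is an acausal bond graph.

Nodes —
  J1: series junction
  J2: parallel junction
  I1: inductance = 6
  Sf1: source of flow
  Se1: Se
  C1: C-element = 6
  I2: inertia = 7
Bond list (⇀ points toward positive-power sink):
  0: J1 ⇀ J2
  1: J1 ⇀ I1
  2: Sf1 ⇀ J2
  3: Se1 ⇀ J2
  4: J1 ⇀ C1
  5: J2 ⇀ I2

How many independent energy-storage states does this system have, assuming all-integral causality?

3  (C1, I1, I2 all integral)

β2 →Sf1  (source Sf1 imposes f)
β3 →J2  (Se1 (Se) sets effort on bond)
β0 →J1  (J2: bond 3 brought effort, rest push out)
β5 →I2  (J2: bond 3 brought effort, rest push out)
β1 →I1  (I1: I, integral causality)
β4 →J1  (common-f at J1 fixed by 1)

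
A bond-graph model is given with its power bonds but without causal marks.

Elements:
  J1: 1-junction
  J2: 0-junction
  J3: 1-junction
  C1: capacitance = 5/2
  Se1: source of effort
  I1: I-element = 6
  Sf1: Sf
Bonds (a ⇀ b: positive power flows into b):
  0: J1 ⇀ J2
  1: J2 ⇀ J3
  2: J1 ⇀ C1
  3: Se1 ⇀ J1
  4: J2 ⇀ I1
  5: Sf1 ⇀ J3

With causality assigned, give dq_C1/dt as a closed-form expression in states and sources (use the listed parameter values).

bond 3 stroke at J1  (source Se1 imposes e)
bond 5 stroke at Sf1  (Sf1 (Sf) sets flow on bond)
bond 1 stroke at J3  (J3: bond 5 brought flow, rest push out)
bond 2 stroke at J1  (C1: C, integral causality)
bond 0 stroke at J2  (J1 needs exactly one f-in)
bond 4 stroke at I1  (J2 effort already set via bond 0)

dq_C1/dt = F_Sf1 + p_I1/6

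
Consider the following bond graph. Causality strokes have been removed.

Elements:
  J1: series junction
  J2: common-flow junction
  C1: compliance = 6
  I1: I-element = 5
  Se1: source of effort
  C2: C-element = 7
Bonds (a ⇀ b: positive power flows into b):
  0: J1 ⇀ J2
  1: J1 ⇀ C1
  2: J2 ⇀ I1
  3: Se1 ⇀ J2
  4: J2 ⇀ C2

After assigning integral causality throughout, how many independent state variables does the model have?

3  (C1, C2, I1 all integral)

b3 stroke at J2  (Se1 (Se) sets effort on bond)
b1 stroke at J1  (prefer integral on C1)
b0 stroke at J2  (J1 needs exactly one f-in)
b2 stroke at I1  (I1 outputs flow p/I1)
b4 stroke at J2  (J2: bond 2 brought flow, rest push out)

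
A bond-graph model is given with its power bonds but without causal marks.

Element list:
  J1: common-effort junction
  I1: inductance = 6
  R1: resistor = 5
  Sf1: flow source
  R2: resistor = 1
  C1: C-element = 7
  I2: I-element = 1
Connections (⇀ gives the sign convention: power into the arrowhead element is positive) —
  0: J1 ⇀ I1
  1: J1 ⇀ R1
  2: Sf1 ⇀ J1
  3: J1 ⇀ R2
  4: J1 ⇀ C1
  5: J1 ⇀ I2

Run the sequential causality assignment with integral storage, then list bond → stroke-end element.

b2 |Sf1  (Sf1 fixes flow; stroke at Sf1)
b0 |I1  (I1 integral (f out))
b4 |J1  (prefer integral on C1)
b1 |R1  (J1 effort already set via bond 4)
b3 |R2  (0-jn J1 has e-setter on 4)
b5 |I2  (J1: bond 4 brought effort, rest push out)

β0 →I1
β1 →R1
β2 →Sf1
β3 →R2
β4 →J1
β5 →I2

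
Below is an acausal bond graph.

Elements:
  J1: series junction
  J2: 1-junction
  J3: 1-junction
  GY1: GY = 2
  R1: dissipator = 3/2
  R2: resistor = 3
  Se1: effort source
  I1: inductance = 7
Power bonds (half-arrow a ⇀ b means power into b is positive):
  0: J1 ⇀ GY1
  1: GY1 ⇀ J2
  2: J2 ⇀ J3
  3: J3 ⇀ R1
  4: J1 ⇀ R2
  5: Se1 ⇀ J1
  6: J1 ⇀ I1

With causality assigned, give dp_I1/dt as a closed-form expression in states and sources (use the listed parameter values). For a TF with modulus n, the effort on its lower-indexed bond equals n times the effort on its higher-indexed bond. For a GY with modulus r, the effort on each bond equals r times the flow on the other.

dp_I1/dt = E_Se1 - 17*p_I1/21

b5 →J1  (Se1 (Se) sets effort on bond)
b6 →I1  (I1: I, integral causality)
b0 →J1  (J1: bond 6 brought flow, rest push out)
b4 →J1  (J1 flow already set via bond 6)
b1 →J2  (GY1: gyrator matches bond 0)
b2 →J3  (closing 1-jn rule on J2)
b3 →R1  (closing 1-jn rule on J3)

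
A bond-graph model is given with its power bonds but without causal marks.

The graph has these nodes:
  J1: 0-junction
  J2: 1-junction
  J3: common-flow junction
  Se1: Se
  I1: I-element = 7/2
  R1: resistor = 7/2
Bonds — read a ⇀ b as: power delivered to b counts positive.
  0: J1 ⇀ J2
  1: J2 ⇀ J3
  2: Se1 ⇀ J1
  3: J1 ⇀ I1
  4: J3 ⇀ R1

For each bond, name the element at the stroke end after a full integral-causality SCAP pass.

β2 stroke→J1  (Se1 fixes effort; stroke away)
β0 stroke→J2  (J1 effort already set via bond 2)
β3 stroke→I1  (J1: bond 2 brought effort, rest push out)
β1 stroke→J3  (J2 needs exactly one f-in)
β4 stroke→R1  (J3 needs exactly one f-in)

b0 |J2
b1 |J3
b2 |J1
b3 |I1
b4 |R1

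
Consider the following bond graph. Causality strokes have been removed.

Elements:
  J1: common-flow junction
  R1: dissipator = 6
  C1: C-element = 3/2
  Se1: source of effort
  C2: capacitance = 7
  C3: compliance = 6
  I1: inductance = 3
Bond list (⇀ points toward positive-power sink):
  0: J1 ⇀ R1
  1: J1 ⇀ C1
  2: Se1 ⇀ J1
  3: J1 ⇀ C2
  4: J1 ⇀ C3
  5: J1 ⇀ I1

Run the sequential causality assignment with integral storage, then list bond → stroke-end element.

bond 2 stroke at J1  (Se1 (Se) sets effort on bond)
bond 1 stroke at J1  (prefer integral on C1)
bond 3 stroke at J1  (prefer integral on C2)
bond 4 stroke at J1  (C3 integral (e out))
bond 5 stroke at I1  (prefer integral on I1)
bond 0 stroke at J1  (common-f at J1 fixed by 5)

bond 0 |J1
bond 1 |J1
bond 2 |J1
bond 3 |J1
bond 4 |J1
bond 5 |I1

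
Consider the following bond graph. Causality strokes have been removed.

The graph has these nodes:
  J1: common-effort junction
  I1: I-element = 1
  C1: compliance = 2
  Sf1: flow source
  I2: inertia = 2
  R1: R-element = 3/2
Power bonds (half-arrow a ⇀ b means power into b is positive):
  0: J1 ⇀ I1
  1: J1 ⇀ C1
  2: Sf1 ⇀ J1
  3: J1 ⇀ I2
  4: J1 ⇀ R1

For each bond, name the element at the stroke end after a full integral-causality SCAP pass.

β0 |I1
β1 |J1
β2 |Sf1
β3 |I2
β4 |R1

#2 |Sf1  (Sf1: flow source, stroke at near end)
#0 |I1  (prefer integral on I1)
#1 |J1  (C1: C, integral causality)
#3 |I2  (common-e at J1 fixed by 1)
#4 |R1  (0-jn J1 has e-setter on 1)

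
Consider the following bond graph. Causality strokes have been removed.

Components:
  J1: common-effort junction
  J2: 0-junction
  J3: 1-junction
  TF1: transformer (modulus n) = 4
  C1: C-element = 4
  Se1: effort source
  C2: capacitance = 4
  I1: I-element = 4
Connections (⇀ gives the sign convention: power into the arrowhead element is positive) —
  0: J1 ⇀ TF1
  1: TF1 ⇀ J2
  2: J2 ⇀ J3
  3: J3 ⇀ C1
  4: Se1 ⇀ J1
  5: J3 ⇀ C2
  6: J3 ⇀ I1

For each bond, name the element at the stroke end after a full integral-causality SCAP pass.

#4 stroke→J1  (source Se1 imposes e)
#0 stroke→TF1  (J1 effort already set via bond 4)
#1 stroke→J2  (through TF1, causality passes straight; one stroke at TF1)
#2 stroke→J3  (J2: bond 1 brought effort, rest push out)
#3 stroke→J3  (C1 integral (e out))
#5 stroke→J3  (C2 integral (e out))
#6 stroke→I1  (J3 needs exactly one f-in)

β0 |TF1
β1 |J2
β2 |J3
β3 |J3
β4 |J1
β5 |J3
β6 |I1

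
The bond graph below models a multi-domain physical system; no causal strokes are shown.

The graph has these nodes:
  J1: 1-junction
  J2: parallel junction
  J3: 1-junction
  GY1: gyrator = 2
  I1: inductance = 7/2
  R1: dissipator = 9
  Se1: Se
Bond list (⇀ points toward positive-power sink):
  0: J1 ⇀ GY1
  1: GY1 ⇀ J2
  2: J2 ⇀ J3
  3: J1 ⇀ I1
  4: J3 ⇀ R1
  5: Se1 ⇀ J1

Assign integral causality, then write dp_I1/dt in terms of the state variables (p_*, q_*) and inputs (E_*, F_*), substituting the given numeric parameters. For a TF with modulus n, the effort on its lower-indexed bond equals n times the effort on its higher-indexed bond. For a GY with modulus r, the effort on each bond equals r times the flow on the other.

b5 |J1  (Se1: effort source, stroke at far end)
b3 |I1  (I1 outputs flow p/I1)
b0 |J1  (1-jn J1 has f-setter on 3)
b1 |J2  (GY1: gyrator matches bond 0)
b2 |J3  (J2 effort already set via bond 1)
b4 |R1  (closing 1-jn rule on J3)

dp_I1/dt = E_Se1 - 8*p_I1/63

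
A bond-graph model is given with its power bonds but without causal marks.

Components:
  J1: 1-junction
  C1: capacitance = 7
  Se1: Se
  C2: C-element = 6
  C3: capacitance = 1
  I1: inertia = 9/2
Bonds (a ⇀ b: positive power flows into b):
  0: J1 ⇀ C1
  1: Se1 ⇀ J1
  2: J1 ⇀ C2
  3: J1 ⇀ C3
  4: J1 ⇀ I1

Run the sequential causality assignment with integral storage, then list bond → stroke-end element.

b0 stroke at J1
b1 stroke at J1
b2 stroke at J1
b3 stroke at J1
b4 stroke at I1

bond 1 stroke at J1  (Se1 (Se) sets effort on bond)
bond 0 stroke at J1  (C1 outputs effort q/C1)
bond 2 stroke at J1  (C2 outputs effort q/C2)
bond 3 stroke at J1  (C3 outputs effort q/C3)
bond 4 stroke at I1  (only one flow-in slot at J1)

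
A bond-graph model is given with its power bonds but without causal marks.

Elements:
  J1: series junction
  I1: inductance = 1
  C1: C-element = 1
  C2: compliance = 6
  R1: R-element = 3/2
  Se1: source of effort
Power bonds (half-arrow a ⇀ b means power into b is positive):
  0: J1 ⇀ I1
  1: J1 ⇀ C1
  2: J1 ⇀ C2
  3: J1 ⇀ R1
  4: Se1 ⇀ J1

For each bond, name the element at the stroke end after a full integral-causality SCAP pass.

#0 |I1
#1 |J1
#2 |J1
#3 |J1
#4 |J1

b4 |J1  (Se1 (Se) sets effort on bond)
b0 |I1  (I1: I, integral causality)
b1 |J1  (J1 flow already set via bond 0)
b2 |J1  (J1 flow already set via bond 0)
b3 |J1  (J1 flow already set via bond 0)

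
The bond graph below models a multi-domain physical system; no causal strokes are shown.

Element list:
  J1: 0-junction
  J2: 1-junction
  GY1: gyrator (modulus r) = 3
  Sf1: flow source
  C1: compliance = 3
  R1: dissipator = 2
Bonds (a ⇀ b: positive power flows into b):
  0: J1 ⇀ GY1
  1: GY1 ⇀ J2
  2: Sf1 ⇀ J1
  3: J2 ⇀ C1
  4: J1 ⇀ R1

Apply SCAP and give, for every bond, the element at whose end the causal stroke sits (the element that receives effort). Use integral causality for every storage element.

β0 →GY1
β1 →GY1
β2 →Sf1
β3 →J2
β4 →J1

b2 →Sf1  (source Sf1 imposes f)
b3 →J2  (prefer integral on C1)
b1 →GY1  (J2 needs exactly one f-in)
b0 →GY1  (GY1: gyrator matches bond 1)
b4 →J1  (closing 0-jn rule on J1)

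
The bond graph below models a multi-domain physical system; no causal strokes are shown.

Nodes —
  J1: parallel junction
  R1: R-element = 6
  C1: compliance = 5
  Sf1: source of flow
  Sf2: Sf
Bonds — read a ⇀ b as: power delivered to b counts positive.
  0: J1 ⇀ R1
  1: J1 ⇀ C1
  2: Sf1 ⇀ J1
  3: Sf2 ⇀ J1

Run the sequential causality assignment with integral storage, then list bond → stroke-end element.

β2 stroke→Sf1  (source Sf1 imposes f)
β3 stroke→Sf2  (Sf2: flow source, stroke at near end)
β1 stroke→J1  (C1: C, integral causality)
β0 stroke→R1  (0-jn J1 has e-setter on 1)

bond 0 |R1
bond 1 |J1
bond 2 |Sf1
bond 3 |Sf2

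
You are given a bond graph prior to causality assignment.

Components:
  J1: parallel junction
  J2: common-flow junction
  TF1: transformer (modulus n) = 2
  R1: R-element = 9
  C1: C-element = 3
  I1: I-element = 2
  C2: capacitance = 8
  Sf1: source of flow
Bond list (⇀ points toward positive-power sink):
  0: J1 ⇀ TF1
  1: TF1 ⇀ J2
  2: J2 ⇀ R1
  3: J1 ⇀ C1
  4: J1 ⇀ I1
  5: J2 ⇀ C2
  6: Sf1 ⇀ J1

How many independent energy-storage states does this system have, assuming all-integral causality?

3  (C1, C2, I1 all integral)

#6 stroke→Sf1  (source Sf1 imposes f)
#3 stroke→J1  (C1 integral (e out))
#0 stroke→TF1  (J1: bond 3 brought effort, rest push out)
#4 stroke→I1  (J1: bond 3 brought effort, rest push out)
#1 stroke→J2  (TF1: transformer flips bond 0)
#5 stroke→J2  (C2: C, integral causality)
#2 stroke→R1  (J2: last free bond brings flow in)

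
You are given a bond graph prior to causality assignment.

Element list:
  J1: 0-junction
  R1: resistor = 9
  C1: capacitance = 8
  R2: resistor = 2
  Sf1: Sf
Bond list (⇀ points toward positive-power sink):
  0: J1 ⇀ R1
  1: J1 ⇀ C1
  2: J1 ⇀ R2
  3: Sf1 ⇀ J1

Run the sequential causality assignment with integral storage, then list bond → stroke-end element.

bond 3 →Sf1  (source Sf1 imposes f)
bond 1 →J1  (prefer integral on C1)
bond 0 →R1  (common-e at J1 fixed by 1)
bond 2 →R2  (common-e at J1 fixed by 1)

#0 →R1
#1 →J1
#2 →R2
#3 →Sf1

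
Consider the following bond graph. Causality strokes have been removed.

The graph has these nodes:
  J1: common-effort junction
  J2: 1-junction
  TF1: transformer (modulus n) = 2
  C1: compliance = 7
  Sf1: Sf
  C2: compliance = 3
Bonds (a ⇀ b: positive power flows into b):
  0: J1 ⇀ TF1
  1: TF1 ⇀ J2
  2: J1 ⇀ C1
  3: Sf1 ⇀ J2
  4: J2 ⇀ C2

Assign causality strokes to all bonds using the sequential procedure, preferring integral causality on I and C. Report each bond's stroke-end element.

β0 |TF1
β1 |J2
β2 |J1
β3 |Sf1
β4 |J2

bond 3 stroke→Sf1  (Sf1: flow source, stroke at near end)
bond 1 stroke→J2  (common-f at J2 fixed by 3)
bond 4 stroke→J2  (J2 flow already set via bond 3)
bond 0 stroke→TF1  (TF TF1: opposite of bond 1)
bond 2 stroke→J1  (J1: last free bond brings effort in)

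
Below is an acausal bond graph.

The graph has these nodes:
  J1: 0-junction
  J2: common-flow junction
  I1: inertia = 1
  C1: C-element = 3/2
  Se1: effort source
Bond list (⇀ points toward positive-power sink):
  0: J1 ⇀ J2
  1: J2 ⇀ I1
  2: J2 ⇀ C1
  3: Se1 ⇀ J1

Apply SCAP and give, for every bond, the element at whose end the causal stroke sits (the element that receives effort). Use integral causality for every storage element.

β0 |J2
β1 |I1
β2 |J2
β3 |J1

bond 3 |J1  (Se1 fixes effort; stroke away)
bond 0 |J2  (J1 effort already set via bond 3)
bond 1 |I1  (prefer integral on I1)
bond 2 |J2  (1-jn J2 has f-setter on 1)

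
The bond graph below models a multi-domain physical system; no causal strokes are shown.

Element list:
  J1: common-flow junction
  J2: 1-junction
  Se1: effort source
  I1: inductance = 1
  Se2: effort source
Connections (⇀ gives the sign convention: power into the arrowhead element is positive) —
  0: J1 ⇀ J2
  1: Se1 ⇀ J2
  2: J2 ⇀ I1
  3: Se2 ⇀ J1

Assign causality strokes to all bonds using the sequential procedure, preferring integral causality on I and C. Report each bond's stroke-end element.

β1 |J2  (source Se1 imposes e)
β3 |J1  (Se2: effort source, stroke at far end)
β0 |J2  (J1: last free bond brings flow in)
β2 |I1  (only one flow-in slot at J2)

b0 stroke at J2
b1 stroke at J2
b2 stroke at I1
b3 stroke at J1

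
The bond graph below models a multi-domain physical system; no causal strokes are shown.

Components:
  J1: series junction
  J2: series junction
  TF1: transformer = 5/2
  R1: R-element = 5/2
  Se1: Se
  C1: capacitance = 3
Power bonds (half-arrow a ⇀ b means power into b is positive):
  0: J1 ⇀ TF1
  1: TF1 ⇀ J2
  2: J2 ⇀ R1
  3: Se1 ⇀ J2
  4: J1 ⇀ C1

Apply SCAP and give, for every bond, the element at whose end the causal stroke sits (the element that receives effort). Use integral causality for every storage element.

β3 →J2  (Se1 (Se) sets effort on bond)
β4 →J1  (C1: C, integral causality)
β0 →TF1  (closing 1-jn rule on J1)
β1 →J2  (TF1 one-in-one-out from 0)
β2 →R1  (J2 needs exactly one f-in)

bond 0 stroke→TF1
bond 1 stroke→J2
bond 2 stroke→R1
bond 3 stroke→J2
bond 4 stroke→J1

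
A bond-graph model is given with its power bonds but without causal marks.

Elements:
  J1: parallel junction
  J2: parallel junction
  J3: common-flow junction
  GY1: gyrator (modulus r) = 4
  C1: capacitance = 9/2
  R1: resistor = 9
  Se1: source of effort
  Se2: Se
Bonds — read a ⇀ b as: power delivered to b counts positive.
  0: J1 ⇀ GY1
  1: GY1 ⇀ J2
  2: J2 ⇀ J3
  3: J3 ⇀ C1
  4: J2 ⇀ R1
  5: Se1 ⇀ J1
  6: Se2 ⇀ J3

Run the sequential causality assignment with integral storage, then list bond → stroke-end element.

bond 0 |GY1
bond 1 |GY1
bond 2 |J2
bond 3 |J3
bond 4 |R1
bond 5 |J1
bond 6 |J3

bond 5 →J1  (source Se1 imposes e)
bond 6 →J3  (Se2 fixes effort; stroke away)
bond 0 →GY1  (common-e at J1 fixed by 5)
bond 1 →GY1  (through GY1, causality inverts; strokes same side of GY1)
bond 3 →J3  (C1 integral (e out))
bond 2 →J2  (J3: last free bond brings flow in)
bond 4 →R1  (common-e at J2 fixed by 2)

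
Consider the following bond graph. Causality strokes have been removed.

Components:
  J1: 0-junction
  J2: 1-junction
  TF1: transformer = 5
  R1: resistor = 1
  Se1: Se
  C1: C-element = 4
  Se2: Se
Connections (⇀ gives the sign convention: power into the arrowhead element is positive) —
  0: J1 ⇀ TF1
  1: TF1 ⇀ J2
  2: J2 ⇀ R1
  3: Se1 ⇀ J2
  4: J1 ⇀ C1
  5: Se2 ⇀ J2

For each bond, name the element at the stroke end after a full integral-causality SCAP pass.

β0 stroke at TF1
β1 stroke at J2
β2 stroke at R1
β3 stroke at J2
β4 stroke at J1
β5 stroke at J2

bond 3 stroke→J2  (Se1 fixes effort; stroke away)
bond 5 stroke→J2  (Se2 (Se) sets effort on bond)
bond 4 stroke→J1  (C1 outputs effort q/C1)
bond 0 stroke→TF1  (common-e at J1 fixed by 4)
bond 1 stroke→J2  (TF1: transformer flips bond 0)
bond 2 stroke→R1  (J2 needs exactly one f-in)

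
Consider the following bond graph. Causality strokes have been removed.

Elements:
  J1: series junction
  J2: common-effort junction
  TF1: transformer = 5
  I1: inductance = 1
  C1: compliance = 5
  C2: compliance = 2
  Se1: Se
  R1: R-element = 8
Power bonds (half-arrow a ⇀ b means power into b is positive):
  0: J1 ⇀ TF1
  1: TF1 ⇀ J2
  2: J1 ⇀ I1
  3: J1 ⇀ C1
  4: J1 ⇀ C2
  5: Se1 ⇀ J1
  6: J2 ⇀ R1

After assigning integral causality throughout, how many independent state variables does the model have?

3  (C1, C2, I1 all integral)

#5 stroke→J1  (source Se1 imposes e)
#2 stroke→I1  (I1: I, integral causality)
#0 stroke→J1  (J1: bond 2 brought flow, rest push out)
#3 stroke→J1  (common-f at J1 fixed by 2)
#4 stroke→J1  (common-f at J1 fixed by 2)
#1 stroke→TF1  (TF1 one-in-one-out from 0)
#6 stroke→J2  (J2: last free bond brings effort in)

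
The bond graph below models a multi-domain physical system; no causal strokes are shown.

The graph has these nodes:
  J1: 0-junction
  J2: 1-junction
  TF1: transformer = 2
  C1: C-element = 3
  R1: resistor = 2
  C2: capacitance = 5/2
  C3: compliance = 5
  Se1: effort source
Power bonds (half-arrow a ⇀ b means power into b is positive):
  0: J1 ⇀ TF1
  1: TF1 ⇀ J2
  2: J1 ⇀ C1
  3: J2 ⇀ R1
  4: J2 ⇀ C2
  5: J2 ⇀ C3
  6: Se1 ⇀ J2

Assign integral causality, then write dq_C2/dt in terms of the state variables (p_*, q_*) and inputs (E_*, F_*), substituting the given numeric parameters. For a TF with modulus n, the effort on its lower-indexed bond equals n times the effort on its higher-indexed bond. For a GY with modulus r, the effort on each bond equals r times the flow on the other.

b6 stroke at J2  (Se1 fixes effort; stroke away)
b2 stroke at J1  (C1 outputs effort q/C1)
b0 stroke at TF1  (0-jn J1 has e-setter on 2)
b1 stroke at J2  (TF TF1: opposite of bond 0)
b4 stroke at J2  (C2 outputs effort q/C2)
b5 stroke at J2  (C3: C, integral causality)
b3 stroke at R1  (closing 1-jn rule on J2)

dq_C2/dt = E_Se1/2 + q_C1/12 - q_C2/5 - q_C3/10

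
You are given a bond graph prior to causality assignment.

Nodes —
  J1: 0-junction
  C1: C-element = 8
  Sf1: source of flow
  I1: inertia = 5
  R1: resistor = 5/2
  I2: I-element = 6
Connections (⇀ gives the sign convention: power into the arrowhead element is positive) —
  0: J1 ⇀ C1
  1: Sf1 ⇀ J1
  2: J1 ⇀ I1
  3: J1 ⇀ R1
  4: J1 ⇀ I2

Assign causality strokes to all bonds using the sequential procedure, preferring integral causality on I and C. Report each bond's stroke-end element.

β0 stroke→J1
β1 stroke→Sf1
β2 stroke→I1
β3 stroke→R1
β4 stroke→I2

b1 stroke→Sf1  (Sf1 fixes flow; stroke at Sf1)
b0 stroke→J1  (C1: C, integral causality)
b2 stroke→I1  (common-e at J1 fixed by 0)
b3 stroke→R1  (0-jn J1 has e-setter on 0)
b4 stroke→I2  (0-jn J1 has e-setter on 0)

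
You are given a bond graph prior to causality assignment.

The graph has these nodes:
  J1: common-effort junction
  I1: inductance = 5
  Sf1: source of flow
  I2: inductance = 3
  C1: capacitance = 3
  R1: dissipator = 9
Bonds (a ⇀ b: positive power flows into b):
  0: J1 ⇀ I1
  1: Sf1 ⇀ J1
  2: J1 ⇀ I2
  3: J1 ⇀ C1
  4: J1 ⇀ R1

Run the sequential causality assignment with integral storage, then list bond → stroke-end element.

#1 stroke→Sf1  (Sf1 (Sf) sets flow on bond)
#0 stroke→I1  (I1 integral (f out))
#2 stroke→I2  (I2 integral (f out))
#3 stroke→J1  (prefer integral on C1)
#4 stroke→R1  (common-e at J1 fixed by 3)

bond 0 stroke→I1
bond 1 stroke→Sf1
bond 2 stroke→I2
bond 3 stroke→J1
bond 4 stroke→R1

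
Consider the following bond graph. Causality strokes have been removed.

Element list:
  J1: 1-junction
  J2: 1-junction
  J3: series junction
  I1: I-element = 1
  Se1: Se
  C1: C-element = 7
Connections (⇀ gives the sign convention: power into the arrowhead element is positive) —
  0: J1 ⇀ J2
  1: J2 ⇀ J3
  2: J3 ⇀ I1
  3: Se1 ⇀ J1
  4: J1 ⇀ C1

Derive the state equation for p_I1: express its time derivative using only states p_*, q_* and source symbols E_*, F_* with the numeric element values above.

dp_I1/dt = E_Se1 - q_C1/7

#3 →J1  (Se1: effort source, stroke at far end)
#2 →I1  (I1: I, integral causality)
#1 →J3  (1-jn J3 has f-setter on 2)
#0 →J2  (common-f at J2 fixed by 1)
#4 →J1  (J1 flow already set via bond 0)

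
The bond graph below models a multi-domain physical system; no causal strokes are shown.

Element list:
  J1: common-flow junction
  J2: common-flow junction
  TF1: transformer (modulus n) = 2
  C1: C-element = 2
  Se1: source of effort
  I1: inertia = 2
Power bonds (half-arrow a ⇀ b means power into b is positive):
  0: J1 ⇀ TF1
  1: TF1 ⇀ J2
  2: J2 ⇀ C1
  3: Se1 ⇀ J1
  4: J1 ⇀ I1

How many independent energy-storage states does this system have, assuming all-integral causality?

#3 stroke→J1  (source Se1 imposes e)
#2 stroke→J2  (C1: C, integral causality)
#1 stroke→TF1  (J2 needs exactly one f-in)
#0 stroke→J1  (TF1 one-in-one-out from 1)
#4 stroke→I1  (only one flow-in slot at J1)

2  (C1, I1 all integral)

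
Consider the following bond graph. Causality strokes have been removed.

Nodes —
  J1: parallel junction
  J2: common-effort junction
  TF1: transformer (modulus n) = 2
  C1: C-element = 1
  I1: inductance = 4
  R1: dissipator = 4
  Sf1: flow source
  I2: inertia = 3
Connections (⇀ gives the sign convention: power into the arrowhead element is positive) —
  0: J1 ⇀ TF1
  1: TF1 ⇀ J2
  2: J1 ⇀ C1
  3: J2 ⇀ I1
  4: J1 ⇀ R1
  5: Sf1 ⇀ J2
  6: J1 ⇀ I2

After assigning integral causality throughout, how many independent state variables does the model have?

bond 5 stroke at Sf1  (Sf1 fixes flow; stroke at Sf1)
bond 2 stroke at J1  (C1 outputs effort q/C1)
bond 0 stroke at TF1  (common-e at J1 fixed by 2)
bond 4 stroke at R1  (0-jn J1 has e-setter on 2)
bond 6 stroke at I2  (J1 effort already set via bond 2)
bond 1 stroke at J2  (TF1 one-in-one-out from 0)
bond 3 stroke at I1  (0-jn J2 has e-setter on 1)

3  (C1, I1, I2 all integral)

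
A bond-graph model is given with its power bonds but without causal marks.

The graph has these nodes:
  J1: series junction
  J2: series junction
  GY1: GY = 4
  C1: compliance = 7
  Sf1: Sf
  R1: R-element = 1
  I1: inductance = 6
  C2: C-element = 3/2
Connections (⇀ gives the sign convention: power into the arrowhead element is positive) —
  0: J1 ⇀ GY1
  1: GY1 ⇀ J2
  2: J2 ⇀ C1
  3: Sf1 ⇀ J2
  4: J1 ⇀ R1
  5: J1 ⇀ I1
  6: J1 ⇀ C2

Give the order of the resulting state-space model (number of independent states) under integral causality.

3  (C1, C2, I1 all integral)

β3 |Sf1  (Sf1 (Sf) sets flow on bond)
β1 |J2  (J2: bond 3 brought flow, rest push out)
β2 |J2  (1-jn J2 has f-setter on 3)
β0 |J1  (GY1 both-in/both-out from 1)
β5 |I1  (I1: I, integral causality)
β4 |J1  (common-f at J1 fixed by 5)
β6 |J1  (J1: bond 5 brought flow, rest push out)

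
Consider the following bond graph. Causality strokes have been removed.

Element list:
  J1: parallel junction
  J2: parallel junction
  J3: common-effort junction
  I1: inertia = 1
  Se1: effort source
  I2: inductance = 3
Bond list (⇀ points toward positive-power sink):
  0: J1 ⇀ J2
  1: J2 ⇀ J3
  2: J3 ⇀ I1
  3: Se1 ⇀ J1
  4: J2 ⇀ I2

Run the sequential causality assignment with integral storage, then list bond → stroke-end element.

β3 stroke at J1  (source Se1 imposes e)
β0 stroke at J2  (J1: bond 3 brought effort, rest push out)
β1 stroke at J3  (J2 effort already set via bond 0)
β4 stroke at I2  (0-jn J2 has e-setter on 0)
β2 stroke at I1  (J3: bond 1 brought effort, rest push out)

b0 →J2
b1 →J3
b2 →I1
b3 →J1
b4 →I2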